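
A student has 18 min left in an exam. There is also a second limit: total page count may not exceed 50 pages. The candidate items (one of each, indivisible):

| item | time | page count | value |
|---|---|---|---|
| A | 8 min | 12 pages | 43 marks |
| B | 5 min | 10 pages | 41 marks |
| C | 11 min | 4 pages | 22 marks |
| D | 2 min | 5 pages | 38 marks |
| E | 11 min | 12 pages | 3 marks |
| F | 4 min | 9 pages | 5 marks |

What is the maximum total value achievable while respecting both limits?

Feasible sets respecting both limits:
- A+B+D: time 15, page count 27, value 122
- B+C+D: time 18, page count 19, value 101
- A+B+F: time 17, page count 31, value 89
- A+D+F: time 14, page count 26, value 86
Best: 122 marks.

122 marks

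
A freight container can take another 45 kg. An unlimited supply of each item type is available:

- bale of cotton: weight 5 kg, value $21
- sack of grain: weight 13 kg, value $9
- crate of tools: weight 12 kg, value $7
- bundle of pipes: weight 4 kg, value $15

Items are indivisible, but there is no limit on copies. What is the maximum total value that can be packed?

$189

Best value-per-unit is bale of cotton at 21/5, and filling with it alone uses weight 9×5=45. No mix of the others beats 9×21 = 189.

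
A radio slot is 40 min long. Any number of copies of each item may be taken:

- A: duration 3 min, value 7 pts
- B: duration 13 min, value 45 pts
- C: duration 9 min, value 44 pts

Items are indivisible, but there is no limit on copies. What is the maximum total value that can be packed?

Best value-per-unit is C at 44/9; filling with it alone gives 4×44 = 176.
Optimal mix: 1×A + 4×C → duration 39, value 183.

183 pts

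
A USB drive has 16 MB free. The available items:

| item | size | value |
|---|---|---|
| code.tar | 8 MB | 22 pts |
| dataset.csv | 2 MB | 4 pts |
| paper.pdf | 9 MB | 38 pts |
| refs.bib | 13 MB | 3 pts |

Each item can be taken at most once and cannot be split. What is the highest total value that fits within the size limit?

42 pts

Check high-value combinations within 16 MB:
- dataset.csv+paper.pdf: size 2+9=11, value 4+38=42
- paper.pdf: size 9, value 38
- code.tar+dataset.csv: size 8+2=10, value 22+4=26
Best: 42 pts.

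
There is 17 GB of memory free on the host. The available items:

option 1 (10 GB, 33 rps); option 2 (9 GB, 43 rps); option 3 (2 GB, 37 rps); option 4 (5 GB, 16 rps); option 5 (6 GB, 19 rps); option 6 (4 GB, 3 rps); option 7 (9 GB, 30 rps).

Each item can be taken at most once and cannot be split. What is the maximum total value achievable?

Check high-value combinations within 17 GB:
- option 2+option 3+option 5: memory 9+2+6=17, value 43+37+19=99
- option 2+option 3+option 4: memory 9+2+5=16, value 43+37+16=96
- option 1+option 3+option 4: memory 10+2+5=17, value 33+37+16=86
Best: 99 rps.

99 rps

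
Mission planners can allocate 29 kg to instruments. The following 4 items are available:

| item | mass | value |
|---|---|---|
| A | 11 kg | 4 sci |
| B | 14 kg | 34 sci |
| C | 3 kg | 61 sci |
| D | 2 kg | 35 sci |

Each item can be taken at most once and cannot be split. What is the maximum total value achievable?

Check high-value combinations within 29 kg:
- B+C+D: mass 14+3+2=19, value 34+61+35=130
- A+C+D: mass 11+3+2=16, value 4+61+35=100
- A+B+C: mass 11+14+3=28, value 4+34+61=99
- C+D: mass 3+2=5, value 61+35=96
Best: 130 sci.

130 sci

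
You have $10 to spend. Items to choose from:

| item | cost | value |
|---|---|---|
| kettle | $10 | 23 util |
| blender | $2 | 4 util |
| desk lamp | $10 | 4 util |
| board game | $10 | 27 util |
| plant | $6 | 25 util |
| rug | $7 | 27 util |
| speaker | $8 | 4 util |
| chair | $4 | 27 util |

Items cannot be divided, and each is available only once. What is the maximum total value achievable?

This is a 0/1 knapsack; check combinations near the capacity.
- plant+chair: cost 6+4=10, value 25+27=52
- blender+chair: cost 2+4=6, value 4+27=31
- blender+rug: cost 2+7=9, value 4+27=31
Best: 52 util.

52 util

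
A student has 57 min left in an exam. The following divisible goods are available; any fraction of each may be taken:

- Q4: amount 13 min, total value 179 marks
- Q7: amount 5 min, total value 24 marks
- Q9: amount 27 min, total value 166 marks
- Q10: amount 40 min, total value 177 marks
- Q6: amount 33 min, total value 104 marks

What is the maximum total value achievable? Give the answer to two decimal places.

422.10

Take in order of value per unit:
- Q4 (179/13 per unit): all 13 → value 179, running total 179.00
- Q9 (166/27 per unit): all 27 → value 166, running total 345.00
- Q7 (24/5 per unit): all 5 → value 24, running total 369.00
- Q10 (177/40 per unit): 12 of 40 → value 12×177/40 = 53.1000, running total 422.10
Total 422.10.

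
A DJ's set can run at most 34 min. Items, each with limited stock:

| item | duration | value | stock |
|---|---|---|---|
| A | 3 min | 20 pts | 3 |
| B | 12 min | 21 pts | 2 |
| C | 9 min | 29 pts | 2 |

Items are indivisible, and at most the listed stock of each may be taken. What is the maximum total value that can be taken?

118 pts

Top feasible selections:
- 3×A + 2×C: duration 27, value 118
- 3×A + 1×B + 1×C: duration 30, value 110
- 3×A + 2×B: duration 33, value 102
Best: 118 pts.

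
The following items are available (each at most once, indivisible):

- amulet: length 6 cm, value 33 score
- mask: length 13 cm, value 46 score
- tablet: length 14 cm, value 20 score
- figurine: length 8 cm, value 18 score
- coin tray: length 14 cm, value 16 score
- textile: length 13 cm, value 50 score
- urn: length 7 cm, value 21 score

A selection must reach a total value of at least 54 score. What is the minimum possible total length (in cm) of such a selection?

13

Subsets with value ≥ 54, sorted by total length:
- amulet+urn: length 13, value 54
- amulet+textile: length 19, value 83
- amulet+mask: length 19, value 79
- textile+urn: length 20, value 71
Minimum length: 13 cm.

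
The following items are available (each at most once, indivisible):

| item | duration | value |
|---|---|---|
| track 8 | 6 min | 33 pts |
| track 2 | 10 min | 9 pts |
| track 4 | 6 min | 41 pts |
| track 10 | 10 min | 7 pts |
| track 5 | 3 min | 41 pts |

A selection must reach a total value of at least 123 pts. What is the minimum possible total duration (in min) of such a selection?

25

Subsets with value ≥ 123, sorted by total duration:
- track 8+track 2+track 4+track 5: duration 25, value 124
- track 8+track 2+track 4+track 10+track 5: duration 35, value 131
Minimum duration: 25 min.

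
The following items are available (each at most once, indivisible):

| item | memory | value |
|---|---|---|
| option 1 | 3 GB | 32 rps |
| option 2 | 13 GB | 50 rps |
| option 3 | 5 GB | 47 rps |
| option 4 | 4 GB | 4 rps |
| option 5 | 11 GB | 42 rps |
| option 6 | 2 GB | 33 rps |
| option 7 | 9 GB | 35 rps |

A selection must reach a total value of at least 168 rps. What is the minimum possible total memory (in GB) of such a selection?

30

Subsets with value ≥ 168, sorted by total memory:
- option 1+option 3+option 5+option 6+option 7: memory 30, value 189
- option 2+option 3+option 5+option 6: memory 31, value 172
- option 1+option 2+option 3+option 6+option 7: memory 32, value 197
- option 1+option 2+option 3+option 5: memory 32, value 171
Minimum memory: 30 GB.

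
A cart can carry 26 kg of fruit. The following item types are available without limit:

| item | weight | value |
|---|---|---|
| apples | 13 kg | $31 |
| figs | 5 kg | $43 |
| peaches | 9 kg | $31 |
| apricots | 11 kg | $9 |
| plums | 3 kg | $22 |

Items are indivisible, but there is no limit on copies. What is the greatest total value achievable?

$216

Best value-per-unit is figs at 43/5; filling with it alone gives 5×43 = 215.
Optimal mix: 4×figs + 2×plums → weight 26, value 216.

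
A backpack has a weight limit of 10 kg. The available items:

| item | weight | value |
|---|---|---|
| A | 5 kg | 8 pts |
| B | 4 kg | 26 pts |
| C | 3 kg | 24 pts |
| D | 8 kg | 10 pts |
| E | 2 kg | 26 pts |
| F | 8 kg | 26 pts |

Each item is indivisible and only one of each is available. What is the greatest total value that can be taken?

76 pts

This is a 0/1 knapsack; check combinations near the capacity.
- B+C+E: weight 4+3+2=9, value 26+24+26=76
- A+C+E: weight 5+3+2=10, value 8+24+26=58
- B+E: weight 4+2=6, value 26+26=52
- E+F: weight 2+8=10, value 26+26=52
- C+E: weight 3+2=5, value 24+26=50
Best: 76 pts.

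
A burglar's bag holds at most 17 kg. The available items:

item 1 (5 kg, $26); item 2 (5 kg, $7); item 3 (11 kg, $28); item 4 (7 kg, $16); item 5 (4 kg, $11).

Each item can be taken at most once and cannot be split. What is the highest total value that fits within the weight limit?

Check high-value combinations within 17 kg:
- item 1+item 3: weight 5+11=16, value 26+28=54
- item 1+item 4+item 5: weight 5+7+4=16, value 26+16+11=53
- item 1+item 2+item 4: weight 5+5+7=17, value 26+7+16=49
Best: $54.

$54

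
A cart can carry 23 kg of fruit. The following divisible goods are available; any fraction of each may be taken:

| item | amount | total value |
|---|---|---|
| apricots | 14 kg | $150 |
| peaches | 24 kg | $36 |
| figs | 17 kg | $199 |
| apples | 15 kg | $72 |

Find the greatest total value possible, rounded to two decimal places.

263.29

Take in order of value per unit:
- figs (199/17 per unit): all 17 → value 199, running total 199.00
- apricots (150/14 per unit): 6 of 14 → value 6×150/14 = 64.2857, running total 263.29
Total 263.29.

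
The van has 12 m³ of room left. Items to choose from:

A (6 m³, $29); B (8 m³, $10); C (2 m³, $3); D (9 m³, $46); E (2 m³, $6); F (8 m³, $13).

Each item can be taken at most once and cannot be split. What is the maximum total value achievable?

This is a 0/1 knapsack; check combinations near the capacity.
- D+E: volume 9+2=11, value 46+6=52
- C+D: volume 2+9=11, value 3+46=49
- D: volume 9, value 46
Best: $52.

$52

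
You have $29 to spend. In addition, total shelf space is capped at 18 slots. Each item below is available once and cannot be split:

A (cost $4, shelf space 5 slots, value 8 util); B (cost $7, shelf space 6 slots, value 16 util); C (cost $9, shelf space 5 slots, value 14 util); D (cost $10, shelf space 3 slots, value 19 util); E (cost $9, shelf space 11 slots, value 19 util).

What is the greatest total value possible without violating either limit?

49 util

Feasible sets respecting both limits:
- B+C+D: cost 26, shelf space 14, value 49
- A+B+D: cost 21, shelf space 14, value 43
- A+C+D: cost 23, shelf space 13, value 41
- A+B+C: cost 20, shelf space 16, value 38
Best: 49 util.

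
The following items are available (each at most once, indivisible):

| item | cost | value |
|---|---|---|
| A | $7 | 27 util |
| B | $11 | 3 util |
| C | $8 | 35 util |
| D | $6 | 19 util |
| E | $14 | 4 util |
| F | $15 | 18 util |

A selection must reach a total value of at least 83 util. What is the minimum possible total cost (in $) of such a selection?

32

Subsets with value ≥ 83, sorted by total cost:
- A+B+C+D: cost 32, value 84
- A+C+D+E: cost 35, value 85
- A+C+D+F: cost 36, value 99
- A+B+C+F: cost 41, value 83
Minimum cost: 32 $.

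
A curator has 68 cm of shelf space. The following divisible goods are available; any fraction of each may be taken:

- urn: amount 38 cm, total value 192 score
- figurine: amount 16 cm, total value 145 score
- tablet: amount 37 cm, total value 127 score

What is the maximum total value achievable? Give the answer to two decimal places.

385.05

Take in order of value per unit:
- figurine (145/16 per unit): all 16 → value 145, running total 145.00
- urn (192/38 per unit): all 38 → value 192, running total 337.00
- tablet (127/37 per unit): 14 of 37 → value 14×127/37 = 48.0541, running total 385.05
Total 385.05.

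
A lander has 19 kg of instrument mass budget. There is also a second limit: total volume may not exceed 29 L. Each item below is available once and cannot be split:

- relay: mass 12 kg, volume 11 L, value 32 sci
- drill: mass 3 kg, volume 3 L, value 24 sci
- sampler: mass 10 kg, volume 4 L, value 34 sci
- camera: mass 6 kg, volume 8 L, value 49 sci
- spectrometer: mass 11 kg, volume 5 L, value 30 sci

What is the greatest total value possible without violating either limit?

107 sci

Feasible sets respecting both limits:
- drill+sampler+camera: mass 19, volume 15, value 107
- sampler+camera: mass 16, volume 12, value 83
- relay+camera: mass 18, volume 19, value 81
Best: 107 sci.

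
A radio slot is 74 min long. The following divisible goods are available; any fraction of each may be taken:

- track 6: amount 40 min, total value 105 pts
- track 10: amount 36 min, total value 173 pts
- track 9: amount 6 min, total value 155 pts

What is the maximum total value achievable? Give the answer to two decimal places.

Take in order of value per unit:
- track 9 (155/6 per unit): all 6 → value 155, running total 155.00
- track 10 (173/36 per unit): all 36 → value 173, running total 328.00
- track 6 (105/40 per unit): 32 of 40 → value 32×105/40 = 84.0000, running total 412.00
Total 412.00.

412.00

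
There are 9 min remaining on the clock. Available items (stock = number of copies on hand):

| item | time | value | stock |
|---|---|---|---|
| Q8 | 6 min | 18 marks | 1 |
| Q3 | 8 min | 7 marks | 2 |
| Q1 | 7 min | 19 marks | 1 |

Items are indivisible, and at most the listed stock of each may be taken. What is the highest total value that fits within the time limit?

19 marks

Top feasible selections:
- 1×Q1: time 7, value 19
- 1×Q8: time 6, value 18
Best: 19 marks.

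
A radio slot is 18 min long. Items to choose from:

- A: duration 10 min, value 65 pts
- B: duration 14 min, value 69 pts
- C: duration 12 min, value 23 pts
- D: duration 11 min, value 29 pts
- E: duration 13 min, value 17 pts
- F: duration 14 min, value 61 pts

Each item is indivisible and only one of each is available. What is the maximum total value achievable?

Check high-value combinations within 18 min:
- B: duration 14, value 69
- A: duration 10, value 65
- F: duration 14, value 61
Best: 69 pts.

69 pts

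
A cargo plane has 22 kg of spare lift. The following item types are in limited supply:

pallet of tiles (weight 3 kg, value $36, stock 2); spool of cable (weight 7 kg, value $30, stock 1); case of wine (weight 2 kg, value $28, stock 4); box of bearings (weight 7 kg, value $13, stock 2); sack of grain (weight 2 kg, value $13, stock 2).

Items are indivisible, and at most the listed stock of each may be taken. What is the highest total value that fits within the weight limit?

Top feasible selections:
- 2×pallet of tiles + 1×spool of cable + 4×case of wine: weight 21, value 214
- 2×pallet of tiles + 4×case of wine + 2×sack of grain: weight 18, value 210
- 1×pallet of tiles + 1×spool of cable + 4×case of wine + 2×sack of grain: weight 22, value 204
- 2×pallet of tiles + 1×spool of cable + 3×case of wine + 1×sack of grain: weight 21, value 199
Best: $214.

$214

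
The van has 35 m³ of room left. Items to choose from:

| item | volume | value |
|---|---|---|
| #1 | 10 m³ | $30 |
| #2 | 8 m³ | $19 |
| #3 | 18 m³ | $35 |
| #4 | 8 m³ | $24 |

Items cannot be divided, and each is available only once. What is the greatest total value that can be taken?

$78

Check high-value combinations within 35 m³:
- #2+#3+#4: volume 8+18+8=34, value 19+35+24=78
- #1+#2+#4: volume 10+8+8=26, value 30+19+24=73
- #1+#3: volume 10+18=28, value 30+35=65
- #3+#4: volume 18+8=26, value 35+24=59
Best: $78.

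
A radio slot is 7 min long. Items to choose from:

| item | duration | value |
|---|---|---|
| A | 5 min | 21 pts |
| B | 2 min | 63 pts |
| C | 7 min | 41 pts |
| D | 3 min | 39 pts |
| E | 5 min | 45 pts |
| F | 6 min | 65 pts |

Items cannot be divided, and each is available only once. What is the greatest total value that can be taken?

108 pts

Check high-value combinations within 7 min:
- B+E: duration 2+5=7, value 63+45=108
- B+D: duration 2+3=5, value 63+39=102
- A+B: duration 5+2=7, value 21+63=84
- F: duration 6, value 65
- B: duration 2, value 63
Best: 108 pts.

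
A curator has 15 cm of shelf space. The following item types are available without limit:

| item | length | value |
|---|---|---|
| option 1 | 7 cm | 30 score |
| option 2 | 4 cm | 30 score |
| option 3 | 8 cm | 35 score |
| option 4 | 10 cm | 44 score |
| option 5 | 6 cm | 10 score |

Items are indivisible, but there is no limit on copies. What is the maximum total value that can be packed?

Best value-per-unit is option 2 at 30/4; filling with it alone gives 3×30 = 90.
Optimal mix: 1×option 1 + 2×option 2 → length 15, value 90.

90 score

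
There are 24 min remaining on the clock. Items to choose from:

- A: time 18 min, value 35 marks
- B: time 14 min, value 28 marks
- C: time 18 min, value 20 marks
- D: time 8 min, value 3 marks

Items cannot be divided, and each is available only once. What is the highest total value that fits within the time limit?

Check high-value combinations within 24 min:
- A: time 18, value 35
- B+D: time 14+8=22, value 28+3=31
- B: time 14, value 28
- C: time 18, value 20
Best: 35 marks.

35 marks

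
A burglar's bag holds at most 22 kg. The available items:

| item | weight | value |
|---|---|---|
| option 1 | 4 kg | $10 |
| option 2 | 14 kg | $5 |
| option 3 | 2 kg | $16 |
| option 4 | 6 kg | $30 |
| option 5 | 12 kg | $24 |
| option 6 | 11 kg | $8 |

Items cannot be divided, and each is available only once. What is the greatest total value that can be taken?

Check high-value combinations within 22 kg:
- option 3+option 4+option 5: weight 2+6+12=20, value 16+30+24=70
- option 1+option 4+option 5: weight 4+6+12=22, value 10+30+24=64
- option 1+option 3+option 4: weight 4+2+6=12, value 10+16+30=56
Best: $70.

$70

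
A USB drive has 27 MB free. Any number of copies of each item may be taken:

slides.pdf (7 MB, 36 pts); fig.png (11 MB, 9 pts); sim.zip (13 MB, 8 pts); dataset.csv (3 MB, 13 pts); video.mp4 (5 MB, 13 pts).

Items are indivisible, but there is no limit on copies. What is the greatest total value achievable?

Best value-per-unit is slides.pdf at 36/7; filling with it alone gives 3×36 = 108.
Optimal mix: 3×slides.pdf + 2×dataset.csv → size 27, value 134.

134 pts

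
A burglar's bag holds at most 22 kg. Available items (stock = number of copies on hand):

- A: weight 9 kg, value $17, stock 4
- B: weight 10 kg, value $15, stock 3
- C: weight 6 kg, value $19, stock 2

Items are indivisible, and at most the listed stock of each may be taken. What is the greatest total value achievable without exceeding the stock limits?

$55

Best selections within weight 22 and stock limits:
- 1×A + 2×C: weight 21, value 55
- 1×B + 2×C: weight 22, value 53
- 2×C: weight 12, value 38
- 1×A + 1×C: weight 15, value 36
Best: $55.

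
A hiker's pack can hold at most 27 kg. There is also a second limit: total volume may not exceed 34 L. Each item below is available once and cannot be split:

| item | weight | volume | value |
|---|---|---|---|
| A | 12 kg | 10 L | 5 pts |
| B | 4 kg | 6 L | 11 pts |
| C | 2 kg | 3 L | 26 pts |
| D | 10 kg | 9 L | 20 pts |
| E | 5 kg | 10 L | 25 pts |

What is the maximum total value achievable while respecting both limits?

Feasible sets respecting both limits:
- B+C+D+E: weight 21, volume 28, value 82
- C+D+E: weight 17, volume 22, value 71
- A+B+C+E: weight 23, volume 29, value 67
Best: 82 pts.

82 pts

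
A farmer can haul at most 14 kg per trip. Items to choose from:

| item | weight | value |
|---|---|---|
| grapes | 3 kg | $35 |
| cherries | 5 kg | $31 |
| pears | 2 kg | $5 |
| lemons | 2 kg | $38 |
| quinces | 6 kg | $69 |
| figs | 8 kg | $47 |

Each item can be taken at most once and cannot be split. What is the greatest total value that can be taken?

$147

Check high-value combinations within 14 kg:
- grapes+pears+lemons+quinces: weight 3+2+2+6=13, value 35+5+38+69=147
- grapes+lemons+quinces: weight 3+2+6=11, value 35+38+69=142
- cherries+lemons+quinces: weight 5+2+6=13, value 31+38+69=138
Best: $147.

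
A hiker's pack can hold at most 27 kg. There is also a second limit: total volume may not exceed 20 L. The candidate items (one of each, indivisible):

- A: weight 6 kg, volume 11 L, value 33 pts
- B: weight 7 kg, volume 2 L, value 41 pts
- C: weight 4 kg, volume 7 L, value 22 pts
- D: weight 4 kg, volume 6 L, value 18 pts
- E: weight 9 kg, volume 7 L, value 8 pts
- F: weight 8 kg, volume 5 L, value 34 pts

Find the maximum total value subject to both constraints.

Feasible sets respecting both limits:
- B+C+D+F: weight 23, volume 20, value 115
- A+B+F: weight 21, volume 18, value 108
- B+C+F: weight 19, volume 14, value 97
Best: 115 pts.

115 pts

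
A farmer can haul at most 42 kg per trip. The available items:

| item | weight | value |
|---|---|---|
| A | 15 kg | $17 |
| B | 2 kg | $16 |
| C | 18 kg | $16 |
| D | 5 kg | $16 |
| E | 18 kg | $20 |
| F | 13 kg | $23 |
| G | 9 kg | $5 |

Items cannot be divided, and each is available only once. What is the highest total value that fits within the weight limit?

$75

Check high-value combinations within 42 kg:
- B+D+E+F: weight 2+5+18+13=38, value 16+16+20+23=75
- A+B+D+F: weight 15+2+5+13=35, value 17+16+16+23=72
- B+C+D+F: weight 2+18+5+13=38, value 16+16+16+23=71
Best: $75.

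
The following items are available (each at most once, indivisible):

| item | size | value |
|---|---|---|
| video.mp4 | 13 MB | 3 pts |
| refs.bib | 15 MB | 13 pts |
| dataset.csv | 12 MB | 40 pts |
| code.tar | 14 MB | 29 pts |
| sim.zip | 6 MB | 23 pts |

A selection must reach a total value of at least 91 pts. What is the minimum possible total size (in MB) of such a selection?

Subsets with value ≥ 91, sorted by total size:
- dataset.csv+code.tar+sim.zip: size 32, value 92
- video.mp4+dataset.csv+code.tar+sim.zip: size 45, value 95
- refs.bib+dataset.csv+code.tar+sim.zip: size 47, value 105
- video.mp4+refs.bib+dataset.csv+code.tar+sim.zip: size 60, value 108
Minimum size: 32 MB.

32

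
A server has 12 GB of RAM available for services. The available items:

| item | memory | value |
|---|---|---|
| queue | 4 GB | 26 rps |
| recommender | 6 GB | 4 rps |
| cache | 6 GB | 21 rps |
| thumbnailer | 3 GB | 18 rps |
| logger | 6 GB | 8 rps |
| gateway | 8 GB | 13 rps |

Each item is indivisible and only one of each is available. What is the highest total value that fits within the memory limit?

Check high-value combinations within 12 GB:
- queue+cache: memory 4+6=10, value 26+21=47
- queue+thumbnailer: memory 4+3=7, value 26+18=44
- cache+thumbnailer: memory 6+3=9, value 21+18=39
Best: 47 rps.

47 rps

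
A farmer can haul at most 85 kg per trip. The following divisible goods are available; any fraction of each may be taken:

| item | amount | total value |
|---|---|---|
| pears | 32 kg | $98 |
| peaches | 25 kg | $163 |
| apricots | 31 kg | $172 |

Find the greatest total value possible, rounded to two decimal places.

423.81

Take in order of value per unit:
- peaches (163/25 per unit): all 25 → value 163, running total 163.00
- apricots (172/31 per unit): all 31 → value 172, running total 335.00
- pears (98/32 per unit): 29 of 32 → value 29×98/32 = 88.8125, running total 423.81
Total 423.81.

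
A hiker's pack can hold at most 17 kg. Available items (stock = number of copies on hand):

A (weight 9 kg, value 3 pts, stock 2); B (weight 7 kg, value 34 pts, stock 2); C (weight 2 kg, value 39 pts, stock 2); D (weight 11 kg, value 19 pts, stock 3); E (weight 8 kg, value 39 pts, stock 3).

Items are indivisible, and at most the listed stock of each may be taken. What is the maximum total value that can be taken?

Best selections within weight 17 and stock limits:
- 2×C + 1×E: weight 12, value 117
- 1×B + 2×C: weight 11, value 112
Best: 117 pts.

117 pts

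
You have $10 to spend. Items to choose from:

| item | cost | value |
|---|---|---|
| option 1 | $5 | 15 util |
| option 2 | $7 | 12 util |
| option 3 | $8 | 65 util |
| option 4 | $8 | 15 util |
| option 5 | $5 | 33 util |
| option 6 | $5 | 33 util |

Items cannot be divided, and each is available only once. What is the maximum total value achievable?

Check high-value combinations within $10:
- option 5+option 6: cost 5+5=10, value 33+33=66
- option 3: cost 8, value 65
- option 1+option 5: cost 5+5=10, value 15+33=48
- option 1+option 6: cost 5+5=10, value 15+33=48
- option 5: cost 5, value 33
Best: 66 util.

66 util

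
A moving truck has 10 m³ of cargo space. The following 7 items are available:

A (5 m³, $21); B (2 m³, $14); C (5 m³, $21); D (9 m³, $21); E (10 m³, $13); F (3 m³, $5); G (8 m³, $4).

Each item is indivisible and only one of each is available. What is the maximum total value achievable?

$42

This is a 0/1 knapsack; check combinations near the capacity.
- A+C: volume 5+5=10, value 21+21=42
- A+B+F: volume 5+2+3=10, value 21+14+5=40
- B+C+F: volume 2+5+3=10, value 14+21+5=40
Best: $42.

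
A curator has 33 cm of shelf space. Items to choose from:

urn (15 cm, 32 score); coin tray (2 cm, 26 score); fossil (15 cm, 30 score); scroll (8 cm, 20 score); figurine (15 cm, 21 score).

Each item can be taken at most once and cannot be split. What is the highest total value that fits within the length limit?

Check high-value combinations within 33 cm:
- urn+coin tray+fossil: length 15+2+15=32, value 32+26+30=88
- urn+coin tray+figurine: length 15+2+15=32, value 32+26+21=79
- urn+coin tray+scroll: length 15+2+8=25, value 32+26+20=78
Best: 88 score.

88 score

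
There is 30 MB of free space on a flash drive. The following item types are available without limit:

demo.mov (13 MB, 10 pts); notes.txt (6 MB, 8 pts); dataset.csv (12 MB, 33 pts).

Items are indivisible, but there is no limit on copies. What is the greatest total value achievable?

74 pts

Best value-per-unit is dataset.csv at 33/12; filling with it alone gives 2×33 = 66.
Optimal mix: 1×notes.txt + 2×dataset.csv → size 30, value 74.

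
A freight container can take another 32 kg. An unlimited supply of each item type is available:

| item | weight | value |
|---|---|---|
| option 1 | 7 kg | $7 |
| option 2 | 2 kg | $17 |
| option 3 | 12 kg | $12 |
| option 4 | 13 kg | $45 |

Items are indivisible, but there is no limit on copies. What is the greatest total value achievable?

$272

Best value-per-unit is option 2 at 17/2, and filling with it alone uses weight 16×2=32. No mix of the others beats 16×17 = 272.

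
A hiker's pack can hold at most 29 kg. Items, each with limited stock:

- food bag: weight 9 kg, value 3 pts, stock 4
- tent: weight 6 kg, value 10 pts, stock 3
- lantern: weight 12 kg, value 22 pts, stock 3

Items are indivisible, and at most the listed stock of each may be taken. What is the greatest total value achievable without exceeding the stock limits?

44 pts

Best selections within weight 29 and stock limits:
- 2×lantern: weight 24, value 44
- 2×tent + 1×lantern: weight 24, value 42
- 1×food bag + 1×tent + 1×lantern: weight 27, value 35
Best: 44 pts.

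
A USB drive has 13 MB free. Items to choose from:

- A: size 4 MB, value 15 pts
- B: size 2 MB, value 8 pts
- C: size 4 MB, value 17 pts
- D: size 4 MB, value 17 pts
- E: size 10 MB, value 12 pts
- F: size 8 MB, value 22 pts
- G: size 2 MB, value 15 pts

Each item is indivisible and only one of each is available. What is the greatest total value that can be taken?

This is a 0/1 knapsack; check combinations near the capacity.
- B+C+D+G: size 2+4+4+2=12, value 8+17+17+15=57
- A+B+C+G: size 4+2+4+2=12, value 15+8+17+15=55
- A+B+D+G: size 4+2+4+2=12, value 15+8+17+15=55
Best: 57 pts.

57 pts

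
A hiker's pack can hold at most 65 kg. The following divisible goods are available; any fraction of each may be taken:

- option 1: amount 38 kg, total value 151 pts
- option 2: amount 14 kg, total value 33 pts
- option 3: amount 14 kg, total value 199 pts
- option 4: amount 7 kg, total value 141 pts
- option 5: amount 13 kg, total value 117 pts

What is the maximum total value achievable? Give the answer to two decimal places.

580.18

Take in order of value per unit:
- option 4 (141/7 per unit): all 7 → value 141, running total 141.00
- option 3 (199/14 per unit): all 14 → value 199, running total 340.00
- option 5 (117/13 per unit): all 13 → value 117, running total 457.00
- option 1 (151/38 per unit): 31 of 38 → value 31×151/38 = 123.1842, running total 580.18
Total 580.18.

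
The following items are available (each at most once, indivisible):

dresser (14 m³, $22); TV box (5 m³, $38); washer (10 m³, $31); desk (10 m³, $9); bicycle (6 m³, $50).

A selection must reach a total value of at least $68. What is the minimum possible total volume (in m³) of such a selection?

11

Subsets with value ≥ 68, sorted by total volume:
- TV box+bicycle: volume 11, value 88
- TV box+washer: volume 15, value 69
- washer+bicycle: volume 16, value 81
Minimum volume: 11 m³.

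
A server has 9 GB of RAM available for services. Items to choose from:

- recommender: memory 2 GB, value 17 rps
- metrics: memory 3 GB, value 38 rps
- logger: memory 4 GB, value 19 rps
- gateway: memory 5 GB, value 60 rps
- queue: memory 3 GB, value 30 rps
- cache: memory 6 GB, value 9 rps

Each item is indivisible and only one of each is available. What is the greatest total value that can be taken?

98 rps

This is a 0/1 knapsack; check combinations near the capacity.
- metrics+gateway: memory 3+5=8, value 38+60=98
- gateway+queue: memory 5+3=8, value 60+30=90
- recommender+metrics+queue: memory 2+3+3=8, value 17+38+30=85
- logger+gateway: memory 4+5=9, value 19+60=79
Best: 98 rps.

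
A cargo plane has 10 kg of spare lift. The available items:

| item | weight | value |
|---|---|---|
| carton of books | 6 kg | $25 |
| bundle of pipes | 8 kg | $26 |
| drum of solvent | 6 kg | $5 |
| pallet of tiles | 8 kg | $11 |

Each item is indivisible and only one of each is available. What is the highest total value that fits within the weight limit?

$26

Check high-value combinations within 10 kg:
- bundle of pipes: weight 8, value 26
- carton of books: weight 6, value 25
- pallet of tiles: weight 8, value 11
- drum of solvent: weight 6, value 5
Best: $26.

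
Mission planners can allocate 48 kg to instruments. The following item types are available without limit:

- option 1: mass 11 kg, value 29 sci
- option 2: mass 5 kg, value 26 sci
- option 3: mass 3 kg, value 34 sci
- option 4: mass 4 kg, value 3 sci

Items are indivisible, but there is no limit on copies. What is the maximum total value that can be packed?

544 sci

Best value-per-unit is option 3 at 34/3, and filling with it alone uses mass 16×3=48. No mix of the others beats 16×34 = 544.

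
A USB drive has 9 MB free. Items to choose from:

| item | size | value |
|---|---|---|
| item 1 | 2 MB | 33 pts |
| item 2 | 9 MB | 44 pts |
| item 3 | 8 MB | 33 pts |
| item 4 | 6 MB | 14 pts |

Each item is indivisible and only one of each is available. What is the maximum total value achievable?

47 pts

Check high-value combinations within 9 MB:
- item 1+item 4: size 2+6=8, value 33+14=47
- item 2: size 9, value 44
- item 1: size 2, value 33
Best: 47 pts.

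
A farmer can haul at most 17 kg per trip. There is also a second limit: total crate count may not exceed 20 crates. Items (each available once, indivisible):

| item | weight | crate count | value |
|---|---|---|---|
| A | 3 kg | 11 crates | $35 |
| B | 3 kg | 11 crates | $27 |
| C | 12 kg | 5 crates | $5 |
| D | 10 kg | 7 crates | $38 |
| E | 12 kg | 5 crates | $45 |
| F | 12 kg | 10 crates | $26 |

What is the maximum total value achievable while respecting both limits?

$80

Feasible sets respecting both limits:
- A+E: weight 15, crate count 16, value 80
- A+D: weight 13, crate count 18, value 73
- B+E: weight 15, crate count 16, value 72
- B+D: weight 13, crate count 18, value 65
Best: $80.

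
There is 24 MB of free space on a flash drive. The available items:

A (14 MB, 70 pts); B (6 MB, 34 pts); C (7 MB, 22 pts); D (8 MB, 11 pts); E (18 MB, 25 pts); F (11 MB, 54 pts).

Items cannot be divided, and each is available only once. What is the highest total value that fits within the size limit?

110 pts

This is a 0/1 knapsack; check combinations near the capacity.
- B+C+F: size 6+7+11=24, value 34+22+54=110
- A+B: size 14+6=20, value 70+34=104
- A+C: size 14+7=21, value 70+22=92
- B+F: size 6+11=17, value 34+54=88
Best: 110 pts.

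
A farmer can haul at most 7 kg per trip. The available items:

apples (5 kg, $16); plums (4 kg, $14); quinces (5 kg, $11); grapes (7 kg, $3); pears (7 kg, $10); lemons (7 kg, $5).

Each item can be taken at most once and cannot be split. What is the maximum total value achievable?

Check high-value combinations within 7 kg:
- apples: weight 5, value 16
- plums: weight 4, value 14
- quinces: weight 5, value 11
- pears: weight 7, value 10
- lemons: weight 7, value 5
Best: $16.

$16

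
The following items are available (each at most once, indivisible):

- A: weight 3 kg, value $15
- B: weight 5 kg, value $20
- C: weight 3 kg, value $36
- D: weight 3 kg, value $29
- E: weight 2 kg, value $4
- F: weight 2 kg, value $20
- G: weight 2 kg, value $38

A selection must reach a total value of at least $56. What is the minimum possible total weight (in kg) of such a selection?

Subsets with value ≥ 56, sorted by total weight:
- F+G: weight 4, value 58
- C+G: weight 5, value 74
- D+G: weight 5, value 67
Minimum weight: 4 kg.

4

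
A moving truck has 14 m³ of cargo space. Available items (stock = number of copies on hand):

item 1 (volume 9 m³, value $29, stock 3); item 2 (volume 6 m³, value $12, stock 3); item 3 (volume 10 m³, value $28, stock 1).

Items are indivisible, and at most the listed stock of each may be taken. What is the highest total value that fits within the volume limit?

$29

Top feasible selections:
- 1×item 1: volume 9, value 29
- 1×item 3: volume 10, value 28
- 2×item 2: volume 12, value 24
- 1×item 2: volume 6, value 12
Best: $29.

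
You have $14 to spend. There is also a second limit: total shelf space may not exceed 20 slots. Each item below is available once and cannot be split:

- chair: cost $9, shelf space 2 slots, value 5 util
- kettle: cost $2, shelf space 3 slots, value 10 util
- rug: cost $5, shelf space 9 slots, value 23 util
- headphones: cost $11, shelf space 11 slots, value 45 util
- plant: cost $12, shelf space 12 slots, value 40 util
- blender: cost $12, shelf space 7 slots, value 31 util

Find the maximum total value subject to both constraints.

Feasible sets respecting both limits:
- kettle+headphones: cost 13, shelf space 14, value 55
- kettle+plant: cost 14, shelf space 15, value 50
- headphones: cost 11, shelf space 11, value 45
- kettle+blender: cost 14, shelf space 10, value 41
Best: 55 util.

55 util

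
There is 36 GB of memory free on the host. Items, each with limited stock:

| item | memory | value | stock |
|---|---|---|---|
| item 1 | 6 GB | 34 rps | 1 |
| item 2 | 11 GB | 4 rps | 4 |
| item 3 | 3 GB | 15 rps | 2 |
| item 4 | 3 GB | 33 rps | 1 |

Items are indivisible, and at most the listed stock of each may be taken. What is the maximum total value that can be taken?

Top feasible selections:
- 1×item 1 + 1×item 2 + 2×item 3 + 1×item 4: memory 26, value 101
- 1×item 1 + 2×item 3 + 1×item 4: memory 15, value 97
Best: 101 rps.

101 rps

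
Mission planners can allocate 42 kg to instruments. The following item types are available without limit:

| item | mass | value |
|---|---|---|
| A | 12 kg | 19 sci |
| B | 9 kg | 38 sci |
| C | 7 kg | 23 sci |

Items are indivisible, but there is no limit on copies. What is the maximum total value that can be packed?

Best value-per-unit is B at 38/9; filling with it alone gives 4×38 = 152.
Optimal mix: 3×B + 2×C → mass 41, value 160.

160 sci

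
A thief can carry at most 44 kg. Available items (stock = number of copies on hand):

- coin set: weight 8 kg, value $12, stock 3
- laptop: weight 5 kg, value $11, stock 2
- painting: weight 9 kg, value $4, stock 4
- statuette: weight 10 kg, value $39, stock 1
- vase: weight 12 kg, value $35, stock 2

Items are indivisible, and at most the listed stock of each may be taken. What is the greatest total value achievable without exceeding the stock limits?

$131

Best selections within weight 44 and stock limits:
- 2×laptop + 1×statuette + 2×vase: weight 44, value 131
- 1×coin set + 1×statuette + 2×vase: weight 42, value 121
- 1×laptop + 1×statuette + 2×vase: weight 39, value 120
Best: $131.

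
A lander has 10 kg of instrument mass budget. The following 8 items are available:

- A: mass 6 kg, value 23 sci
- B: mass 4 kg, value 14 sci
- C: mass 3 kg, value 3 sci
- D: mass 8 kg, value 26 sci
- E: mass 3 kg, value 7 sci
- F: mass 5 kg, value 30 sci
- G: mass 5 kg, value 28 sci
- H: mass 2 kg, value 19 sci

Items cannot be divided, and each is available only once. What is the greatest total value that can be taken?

58 sci

Check high-value combinations within 10 kg:
- F+G: mass 5+5=10, value 30+28=58
- E+F+H: mass 3+5+2=10, value 7+30+19=56
- E+G+H: mass 3+5+2=10, value 7+28+19=54
- C+F+H: mass 3+5+2=10, value 3+30+19=52
- C+G+H: mass 3+5+2=10, value 3+28+19=50
Best: 58 sci.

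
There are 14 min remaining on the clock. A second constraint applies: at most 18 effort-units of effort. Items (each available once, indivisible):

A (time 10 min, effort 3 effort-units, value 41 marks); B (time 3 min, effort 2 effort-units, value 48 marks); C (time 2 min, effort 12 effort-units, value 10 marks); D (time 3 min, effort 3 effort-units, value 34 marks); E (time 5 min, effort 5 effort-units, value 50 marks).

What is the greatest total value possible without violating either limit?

Feasible sets respecting both limits:
- B+D+E: time 11, effort 10, value 132
- B+E: time 8, effort 7, value 98
- B+C+D: time 8, effort 17, value 92
Best: 132 marks.

132 marks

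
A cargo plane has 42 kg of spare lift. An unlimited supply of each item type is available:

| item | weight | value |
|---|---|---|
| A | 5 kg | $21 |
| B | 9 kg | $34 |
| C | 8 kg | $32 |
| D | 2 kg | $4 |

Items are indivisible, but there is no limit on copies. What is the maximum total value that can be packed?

Best value-per-unit is A at 21/5; filling with it alone gives 8×21 = 168.
Optimal mix: 8×A + 1×D → weight 42, value 172.

$172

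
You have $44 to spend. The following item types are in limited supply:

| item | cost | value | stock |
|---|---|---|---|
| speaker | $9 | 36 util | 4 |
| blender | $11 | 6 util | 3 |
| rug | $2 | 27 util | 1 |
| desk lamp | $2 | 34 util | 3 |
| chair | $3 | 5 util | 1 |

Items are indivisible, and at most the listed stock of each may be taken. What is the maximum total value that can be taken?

273 util

Top feasible selections:
- 4×speaker + 1×rug + 3×desk lamp: cost 44, value 273
- 4×speaker + 3×desk lamp: cost 42, value 246
- 3×speaker + 1×rug + 3×desk lamp + 1×chair: cost 38, value 242
- 4×speaker + 1×rug + 2×desk lamp: cost 42, value 239
Best: 273 util.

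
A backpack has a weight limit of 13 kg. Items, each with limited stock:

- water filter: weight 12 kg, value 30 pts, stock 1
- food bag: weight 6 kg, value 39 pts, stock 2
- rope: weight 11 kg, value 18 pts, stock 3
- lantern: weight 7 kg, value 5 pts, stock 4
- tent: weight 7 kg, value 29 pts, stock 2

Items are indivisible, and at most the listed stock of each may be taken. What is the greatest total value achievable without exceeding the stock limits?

78 pts

Top feasible selections:
- 2×food bag: weight 12, value 78
- 1×food bag + 1×tent: weight 13, value 68
- 1×food bag + 1×lantern: weight 13, value 44
Best: 78 pts.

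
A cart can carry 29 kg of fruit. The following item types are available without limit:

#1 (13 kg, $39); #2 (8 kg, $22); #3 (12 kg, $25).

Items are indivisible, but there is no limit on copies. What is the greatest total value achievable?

Best value-per-unit is #1 at 39/13; filling with it alone gives 2×39 = 78.
Optimal mix: 1×#1 + 2×#2 → weight 29, value 83.

$83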